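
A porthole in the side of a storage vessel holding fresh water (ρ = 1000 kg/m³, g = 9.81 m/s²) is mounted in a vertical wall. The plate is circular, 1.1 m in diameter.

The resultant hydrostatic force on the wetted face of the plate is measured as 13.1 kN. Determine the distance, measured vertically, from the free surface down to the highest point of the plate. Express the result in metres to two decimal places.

γ = ρg = 1000 × 9.81 = 9810 N/m³ = 9.81 kN/m³.
A = π(0.55)² = 0.950332 m².
From F = γ·h_c·A, the centroid depth is h_c = 13.1/(9.81 × 0.950332) = 1.40516 m.
The centroid is at the centre, 0.55 m below the top of the plate, so the highest point sits at h_top = 1.40516 − 0.55 = 0.85516 m below the surface.

d_top ≈ 0.86 m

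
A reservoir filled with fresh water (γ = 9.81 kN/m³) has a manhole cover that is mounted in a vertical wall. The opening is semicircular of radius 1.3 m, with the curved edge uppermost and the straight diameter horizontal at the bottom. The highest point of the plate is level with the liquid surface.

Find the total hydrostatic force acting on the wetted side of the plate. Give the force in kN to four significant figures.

F ≈ 19.49 kN

γ = 9.81 kN/m³.
The centroid lies 4r/(3π) = 0.551737 m above the diameter, so r − 4r/(3π) = 1.3 − 0.551737 = 0.748263 m below the topmost point, so the centroid depth is h_c = 0.748263 m.
A = πr²/2 = π × 1.3²/2 = 2.65465 m².
Resultant F = γ·h_c·A = 9.81 × 0.748263 × 2.65465 = 19.4864 kN.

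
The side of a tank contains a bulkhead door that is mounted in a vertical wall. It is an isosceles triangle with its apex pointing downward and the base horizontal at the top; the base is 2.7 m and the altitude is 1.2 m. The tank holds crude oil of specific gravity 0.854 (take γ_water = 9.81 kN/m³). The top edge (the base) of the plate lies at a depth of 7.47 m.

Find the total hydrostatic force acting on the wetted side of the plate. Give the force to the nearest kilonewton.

γ = 0.854 × 9.81 = 8.37774 kN/m³.
With the apex down, the centroid sits h/3 = 1.2/3 = 0.4 m below the base (the top edge), so the centroid depth is h_c = 7.47 + 0.4 = 7.87 m.
A = ½ × 2.7 × 1.2 = 1.62 m².
Resultant F = γ·h_c·A = 8.37774 × 7.87 × 1.62 = 106.811 kN.

F ≈ 107 kN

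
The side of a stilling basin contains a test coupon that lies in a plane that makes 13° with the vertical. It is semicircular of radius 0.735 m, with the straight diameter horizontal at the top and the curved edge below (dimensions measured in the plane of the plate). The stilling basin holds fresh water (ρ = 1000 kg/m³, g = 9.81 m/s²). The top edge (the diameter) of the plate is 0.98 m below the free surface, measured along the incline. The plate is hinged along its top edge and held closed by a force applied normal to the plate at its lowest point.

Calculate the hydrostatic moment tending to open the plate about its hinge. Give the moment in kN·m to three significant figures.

M ≈ 3.58 kN·m

γ = ρg = 1000 × 9.81 = 9810 N/m³ = 9.81 kN/m³.
The plate makes 13° with the vertical, i.e. θ = 90° − 13° = 77° to the horizontal. Measuring y along the incline from the free-surface line, vertical depth h = y·sinθ with sinθ = 0.974370.
The centroid of a semicircle lies 4r/(3π) = 0.311944 m from the diameter, here below the top edge, so y_c = 0.98 + 0.311944 = 1.29194 m and h_c = 1.29194 × 0.974370 = 1.25883 m.
A = πr²/2 = π × 0.735²/2 = 0.848583 m².
Resultant F = γ·h_c·A = 9.81 × 1.25883 × 0.848583 = 10.4793 kN.
I_c = (π/8 − 8/(9π))·r⁴ = 0.109757 × 0.735⁴ = 0.0320318 m⁴.
Centre of pressure: y_p = y_c + I_c/(y_c·A) = 1.29194 + 0.0320318/(1.29194 × 0.848583) = 1.29194 + 0.0292176 = 1.32116 m along the plane.
The resultant acts 0.311944 + 0.0292176 = 0.341162 m (along the plate) below the hinge at the top edge, so the moment about the hinge is M = F × 0.341162 = 10.4793 × 0.341162 = 3.57514 kN·m.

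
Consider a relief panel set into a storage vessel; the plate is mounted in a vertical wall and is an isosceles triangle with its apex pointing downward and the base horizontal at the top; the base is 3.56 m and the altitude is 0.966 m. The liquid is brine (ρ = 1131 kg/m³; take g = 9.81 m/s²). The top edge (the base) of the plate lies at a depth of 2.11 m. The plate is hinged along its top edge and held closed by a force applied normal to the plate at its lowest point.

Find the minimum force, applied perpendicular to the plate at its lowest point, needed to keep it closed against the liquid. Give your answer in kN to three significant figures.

P ≈ 16.5 kN

γ = ρg = 1131 × 9.81 / 1000 = 11.09511 kN/m³.
With the apex down, the centroid sits h/3 = 0.966/3 = 0.322 m below the base (the top edge), so the centroid depth is h_c = 2.11 + 0.322 = 2.432 m.
A = ½ × 3.56 × 0.966 = 1.71948 m².
Resultant F = γ·h_c·A = 11.09511 × 2.432 × 1.71948 = 46.3973 kN.
I_c = b·h³/36 = 3.56 × 0.966³/36 = 0.0891413 m⁴.
Centre of pressure: y_p = y_c + I_c/(y_c·A) = 2.432 + 0.0891413/(2.432 × 1.71948) = 2.432 + 0.0213166 = 2.45332 m along the plane.
The resultant acts 0.322 + 0.0213166 = 0.343317 m (along the plate) below the hinge at the top edge, so the moment about the hinge is M = F × 0.343317 = 46.3973 × 0.343317 = 15.929 kN·m.
A normal force at the bottom, 0.966 m from the hinge, must supply this moment: P = 15.929/0.966 = 16.4896 kN.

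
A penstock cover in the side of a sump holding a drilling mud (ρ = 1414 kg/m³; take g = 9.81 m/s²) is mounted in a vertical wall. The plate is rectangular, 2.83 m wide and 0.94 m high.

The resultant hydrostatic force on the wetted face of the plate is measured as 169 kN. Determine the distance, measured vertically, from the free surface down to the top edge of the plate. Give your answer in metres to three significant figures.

γ = ρg = 1414 × 9.81 / 1000 = 13.87134 kN/m³.
A = 2.83 × 0.94 = 2.6602 m².
From F = γ·h_c·A, the centroid depth is h_c = 169/(13.87134 × 2.6602) = 4.57988 m.
The centroid lies 0.94/2 = 0.47 m below the top edge, so the top edge sits at h_top = 4.57988 − 0.47 = 4.10988 m below the surface.

d_top ≈ 4.11 m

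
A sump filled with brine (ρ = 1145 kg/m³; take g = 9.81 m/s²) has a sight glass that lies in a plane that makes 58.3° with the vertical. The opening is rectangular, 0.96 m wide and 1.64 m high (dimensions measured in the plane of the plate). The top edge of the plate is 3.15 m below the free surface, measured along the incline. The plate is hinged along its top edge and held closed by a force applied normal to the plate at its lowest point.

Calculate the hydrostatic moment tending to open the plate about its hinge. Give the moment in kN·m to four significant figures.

γ = ρg = 1145 × 9.81 / 1000 = 11.23245 kN/m³.
The plate makes 58.3° with the vertical, i.e. θ = 90° − 58.3° = 31.7° to the horizontal. Measuring y along the incline from the free-surface line, vertical depth h = y·sinθ with sinθ = 0.525472.
The centroid lies 1.64/2 = 0.82 m below the top edge, so y_c = 3.15 + 0.82 = 3.97 m and h_c = 3.97 × 0.525472 = 2.08612 m.
A = 0.96 × 1.64 = 1.5744 m².
Resultant F = γ·h_c·A = 11.23245 × 2.08612 × 1.5744 = 36.8917 kN.
I_c = b·h³/12 = 0.96 × 1.64³/12 = 0.352876 m⁴.
Centre of pressure: y_p = y_c + I_c/(y_c·A) = 3.97 + 0.352876/(3.97 × 1.5744) = 3.97 + 0.0564568 = 4.02646 m along the plane.
The resultant acts 0.82 + 0.0564568 = 0.876457 m (along the plate) below the hinge at the top edge, so the moment about the hinge is M = F × 0.876457 = 36.8917 × 0.876457 = 32.334 kN·m.

M ≈ 32.33 kN·m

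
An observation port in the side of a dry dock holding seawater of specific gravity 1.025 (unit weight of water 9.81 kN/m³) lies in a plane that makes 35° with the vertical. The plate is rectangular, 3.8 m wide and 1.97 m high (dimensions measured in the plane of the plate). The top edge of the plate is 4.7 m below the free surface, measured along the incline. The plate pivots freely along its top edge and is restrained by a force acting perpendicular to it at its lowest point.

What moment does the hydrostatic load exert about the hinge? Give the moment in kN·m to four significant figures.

M ≈ 365.2 kN·m

γ = 1.025 × 9.81 = 10.05525 kN/m³.
The plate makes 35° with the vertical, i.e. θ = 90° − 35° = 55° to the horizontal. Measuring y along the incline from the free-surface line, vertical depth h = y·sinθ with sinθ = 0.819152.
The centroid lies 1.97/2 = 0.985 m below the top edge, so y_c = 4.7 + 0.985 = 5.685 m and h_c = 5.685 × 0.819152 = 4.65688 m.
A = 3.8 × 1.97 = 7.486 m².
Resultant F = γ·h_c·A = 10.05525 × 4.65688 × 7.486 = 350.54 kN.
I_c = b·h³/12 = 3.8 × 1.97³/12 = 2.42103 m⁴.
Centre of pressure: y_p = y_c + I_c/(y_c·A) = 5.685 + 2.42103/(5.685 × 7.486) = 5.685 + 0.0568879 = 5.74189 m along the plane.
The resultant acts 0.985 + 0.0568879 = 1.04189 m (along the plate) below the hinge at the top edge, so the moment about the hinge is M = F × 1.04189 = 350.54 × 1.04189 = 365.224 kN·m.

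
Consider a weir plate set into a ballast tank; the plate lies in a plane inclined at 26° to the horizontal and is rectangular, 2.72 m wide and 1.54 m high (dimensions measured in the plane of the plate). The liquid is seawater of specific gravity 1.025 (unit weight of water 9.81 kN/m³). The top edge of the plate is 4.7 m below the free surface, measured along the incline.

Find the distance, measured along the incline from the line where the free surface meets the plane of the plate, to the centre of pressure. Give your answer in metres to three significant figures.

y_p = 5.51 m

γ = 1.025 × 9.81 = 10.05525 kN/m³.
Let θ = 26° be the plate's angle to the horizontal; measure y along the incline from where the plane meets the free surface. Vertical depth h = y·sinθ with sinθ = 0.438371.
The centroid lies 1.54/2 = 0.77 m below the top edge, so y_c = 4.7 + 0.77 = 5.47 m and h_c = 5.47 × 0.438371 = 2.39789 m.
A = 2.72 × 1.54 = 4.1888 m².
Resultant F = γ·h_c·A = 10.05525 × 2.39789 × 4.1888 = 100.998 kN.
I_c = b·h³/12 = 2.72 × 1.54³/12 = 0.827847 m⁴.
Centre of pressure: y_p = y_c + I_c/(y_c·A) = 5.47 + 0.827847/(5.47 × 4.1888) = 5.47 + 0.0361304 = 5.50613 m along the plane.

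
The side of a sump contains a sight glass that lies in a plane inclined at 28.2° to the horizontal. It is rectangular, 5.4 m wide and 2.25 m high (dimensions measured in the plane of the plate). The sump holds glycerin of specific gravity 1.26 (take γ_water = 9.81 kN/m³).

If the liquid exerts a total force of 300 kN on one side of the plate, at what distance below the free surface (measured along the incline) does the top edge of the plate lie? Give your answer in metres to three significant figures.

y_top ≈ 3.10 m

γ = 1.26 × 9.81 = 12.3606 kN/m³.
A = 5.4 × 2.25 = 12.15 m².
From F = γ·h_c·A, the centroid depth is h_c = 300/(12.3606 × 12.15) = 1.99759 m.
Let θ = 28.2° be the plate's angle to the horizontal; measure y along the incline from where the plane meets the free surface. Vertical depth h = y·sinθ with sinθ = 0.472551.
Along the incline, y_c = h_c/sinθ = 1.99759/0.472551 = 4.22725 m.
The centroid lies 2.25/2 = 1.125 m below the top edge, so the top edge sits at y_top = 4.22725 − 1.125 = 3.10225 m along the incline.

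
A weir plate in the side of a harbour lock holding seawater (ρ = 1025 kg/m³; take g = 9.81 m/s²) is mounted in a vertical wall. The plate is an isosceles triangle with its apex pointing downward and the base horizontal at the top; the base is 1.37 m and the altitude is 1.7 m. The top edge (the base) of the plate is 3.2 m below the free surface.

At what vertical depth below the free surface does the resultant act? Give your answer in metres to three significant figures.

h_p = 3.81 m

γ = ρg = 1025 × 9.81 / 1000 = 10.05525 kN/m³.
With the apex down, the centroid sits h/3 = 1.7/3 = 0.566667 m below the base (the top edge), so the centroid depth is h_c = 3.2 + 0.566667 = 3.76667 m.
A = ½ × 1.37 × 1.7 = 1.1645 m².
Resultant F = γ·h_c·A = 10.05525 × 3.76667 × 1.1645 = 44.1052 kN.
I_c = b·h³/36 = 1.37 × 1.7³/36 = 0.186967 m⁴.
Centre of pressure: y_p = y_c + I_c/(y_c·A) = 3.76667 + 0.186967/(3.76667 × 1.1645) = 3.76667 + 0.0426253 = 3.8093 m along the plane.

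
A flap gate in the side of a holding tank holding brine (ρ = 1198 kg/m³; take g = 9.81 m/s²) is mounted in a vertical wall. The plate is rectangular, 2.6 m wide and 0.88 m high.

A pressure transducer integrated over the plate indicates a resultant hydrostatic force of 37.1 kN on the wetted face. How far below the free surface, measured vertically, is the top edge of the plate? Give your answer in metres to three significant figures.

γ = ρg = 1198 × 9.81 / 1000 = 11.75238 kN/m³.
A = 2.6 × 0.88 = 2.288 m².
From F = γ·h_c·A, the centroid depth is h_c = 37.1/(11.75238 × 2.288) = 1.37972 m.
The centroid lies 0.88/2 = 0.44 m below the top edge, so the top edge sits at h_top = 1.37972 − 0.44 = 0.93972 m below the surface.

d_top ≈ 0.940 m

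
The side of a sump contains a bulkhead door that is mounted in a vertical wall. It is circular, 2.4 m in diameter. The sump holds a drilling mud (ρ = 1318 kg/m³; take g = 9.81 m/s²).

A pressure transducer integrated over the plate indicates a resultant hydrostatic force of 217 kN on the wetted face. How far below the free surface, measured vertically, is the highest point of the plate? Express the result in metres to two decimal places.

d_top ≈ 2.51 m

γ = ρg = 1318 × 9.81 / 1000 = 12.92958 kN/m³.
A = π(1.2)² = 4.52389 m².
From F = γ·h_c·A, the centroid depth is h_c = 217/(12.92958 × 4.52389) = 3.70991 m.
The centroid is at the centre, 1.2 m below the top of the plate, so the highest point sits at h_top = 3.70991 − 1.2 = 2.50991 m below the surface.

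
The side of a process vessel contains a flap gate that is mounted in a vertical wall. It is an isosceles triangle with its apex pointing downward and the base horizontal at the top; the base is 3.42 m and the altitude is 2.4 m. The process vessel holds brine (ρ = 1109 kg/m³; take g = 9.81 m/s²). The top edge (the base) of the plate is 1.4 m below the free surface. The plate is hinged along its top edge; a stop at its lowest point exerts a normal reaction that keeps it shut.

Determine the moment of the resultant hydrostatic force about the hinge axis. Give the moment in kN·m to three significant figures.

M ≈ 92.9 kN·m

γ = ρg = 1109 × 9.81 / 1000 = 10.87929 kN/m³.
With the apex down, the centroid sits h/3 = 2.4/3 = 0.8 m below the base (the top edge), so the centroid depth is h_c = 1.4 + 0.8 = 2.2 m.
A = ½ × 3.42 × 2.4 = 4.104 m².
Resultant F = γ·h_c·A = 10.87929 × 2.2 × 4.104 = 98.2269 kN.
I_c = b·h³/36 = 3.42 × 2.4³/36 = 1.31328 m⁴.
Centre of pressure: y_p = y_c + I_c/(y_c·A) = 2.2 + 1.31328/(2.2 × 4.104) = 2.2 + 0.145455 = 2.34546 m along the plane.
The resultant acts 0.8 + 0.145455 = 0.945455 m (along the plate) below the hinge at the top edge, so the moment about the hinge is M = F × 0.945455 = 98.2269 × 0.945455 = 92.8691 kN·m.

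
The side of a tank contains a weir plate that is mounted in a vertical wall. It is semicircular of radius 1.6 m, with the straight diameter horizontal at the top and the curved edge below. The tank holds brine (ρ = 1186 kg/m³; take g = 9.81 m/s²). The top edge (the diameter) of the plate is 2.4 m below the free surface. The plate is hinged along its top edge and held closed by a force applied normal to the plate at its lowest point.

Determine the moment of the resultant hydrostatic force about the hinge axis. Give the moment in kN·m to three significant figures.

γ = ρg = 1186 × 9.81 / 1000 = 11.63466 kN/m³.
The centroid of a semicircle lies 4r/(3π) = 0.679061 m from the diameter, here below the top edge, so the centroid depth is h_c = 2.4 + 0.679061 = 3.07906 m.
A = πr²/2 = π × 1.6²/2 = 4.02124 m².
Resultant F = γ·h_c·A = 11.63466 × 3.07906 × 4.02124 = 144.056 kN.
I_c = (π/8 − 8/(9π))·r⁴ = 0.109757 × 1.6⁴ = 0.719303 m⁴.
Centre of pressure: y_p = y_c + I_c/(y_c·A) = 3.07906 + 0.719303/(3.07906 × 4.02124) = 3.07906 + 0.0580943 = 3.13715 m along the plane.
The resultant acts 0.679061 + 0.0580943 = 0.737155 m (along the plate) below the hinge at the top edge, so the moment about the hinge is M = F × 0.737155 = 144.056 × 0.737155 = 106.192 kN·m.

M ≈ 106 kN·m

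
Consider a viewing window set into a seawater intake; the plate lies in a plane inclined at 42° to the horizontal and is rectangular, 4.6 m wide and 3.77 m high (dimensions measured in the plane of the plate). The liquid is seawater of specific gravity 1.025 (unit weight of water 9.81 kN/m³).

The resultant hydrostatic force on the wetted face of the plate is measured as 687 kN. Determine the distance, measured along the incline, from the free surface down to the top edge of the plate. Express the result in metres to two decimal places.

y_top ≈ 4.00 m

γ = 1.025 × 9.81 = 10.05525 kN/m³.
A = 4.6 × 3.77 = 17.342 m².
From F = γ·h_c·A, the centroid depth is h_c = 687/(10.05525 × 17.342) = 3.93971 m.
Let θ = 42° be the plate's angle to the horizontal; measure y along the incline from where the plane meets the free surface. Vertical depth h = y·sinθ with sinθ = 0.669131.
Along the incline, y_c = h_c/sinθ = 3.93971/0.669131 = 5.8878 m.
The centroid lies 3.77/2 = 1.885 m below the top edge, so the top edge sits at y_top = 5.8878 − 1.885 = 4.0028 m along the incline.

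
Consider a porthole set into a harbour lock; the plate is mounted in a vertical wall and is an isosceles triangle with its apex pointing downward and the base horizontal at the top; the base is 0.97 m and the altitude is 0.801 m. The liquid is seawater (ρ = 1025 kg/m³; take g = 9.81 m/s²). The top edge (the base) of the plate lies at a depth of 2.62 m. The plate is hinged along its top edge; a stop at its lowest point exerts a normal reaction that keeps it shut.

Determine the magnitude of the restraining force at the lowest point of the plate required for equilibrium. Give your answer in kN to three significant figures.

P ≈ 3.93 kN

γ = ρg = 1025 × 9.81 / 1000 = 10.05525 kN/m³.
With the apex down, the centroid sits h/3 = 0.801/3 = 0.267 m below the base (the top edge), so the centroid depth is h_c = 2.62 + 0.267 = 2.887 m.
A = ½ × 0.97 × 0.801 = 0.388485 m².
Resultant F = γ·h_c·A = 10.05525 × 2.887 × 0.388485 = 11.2775 kN.
I_c = b·h³/36 = 0.97 × 0.801³/36 = 0.0138474 m⁴.
Centre of pressure: y_p = y_c + I_c/(y_c·A) = 2.887 + 0.0138474/(2.887 × 0.388485) = 2.887 + 0.0123466 = 2.89935 m along the plane.
The resultant acts 0.267 + 0.0123466 = 0.279347 m (along the plate) below the hinge at the top edge, so the moment about the hinge is M = F × 0.279347 = 11.2775 × 0.279347 = 3.15034 kN·m.
A normal force at the bottom, 0.801 m from the hinge, must supply this moment: P = 3.15034/0.801 = 3.93301 kN.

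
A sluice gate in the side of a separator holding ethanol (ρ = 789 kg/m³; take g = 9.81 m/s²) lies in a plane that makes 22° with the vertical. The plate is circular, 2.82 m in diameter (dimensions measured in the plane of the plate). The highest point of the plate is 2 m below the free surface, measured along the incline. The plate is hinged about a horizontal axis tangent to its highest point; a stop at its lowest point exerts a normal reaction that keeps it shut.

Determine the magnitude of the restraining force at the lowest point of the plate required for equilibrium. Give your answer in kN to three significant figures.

γ = ρg = 789 × 9.81 / 1000 = 7.74009 kN/m³.
The plate makes 22° with the vertical, i.e. θ = 90° − 22° = 68° to the horizontal. Measuring y along the incline from the free-surface line, vertical depth h = y·sinθ with sinθ = 0.927184.
The centroid is at the centre, 1.41 m below the top of the plate, so y_c = 2 + 1.41 = 3.41 m and h_c = 3.41 × 0.927184 = 3.1617 m.
A = π(1.41)² = 6.2458 m².
Resultant F = γ·h_c·A = 7.74009 × 3.1617 × 6.2458 = 152.846 kN.
I_c = πr⁴/4 = π × 1.41⁴/4 = 3.10432 m⁴.
Centre of pressure: y_p = y_c + I_c/(y_c·A) = 3.41 + 3.10432/(3.41 × 6.2458) = 3.41 + 0.145755 = 3.55575 m along the plane.
The resultant acts 1.41 + 0.145755 = 1.55575 m (along the plate) below the hinge at the top edge, so the moment about the hinge is M = F × 1.55575 = 152.846 × 1.55575 = 237.79 kN·m.
A normal force at the bottom, 2.82 m from the hinge, must supply this moment: P = 237.79/2.82 = 84.3227 kN.

P ≈ 84.3 kN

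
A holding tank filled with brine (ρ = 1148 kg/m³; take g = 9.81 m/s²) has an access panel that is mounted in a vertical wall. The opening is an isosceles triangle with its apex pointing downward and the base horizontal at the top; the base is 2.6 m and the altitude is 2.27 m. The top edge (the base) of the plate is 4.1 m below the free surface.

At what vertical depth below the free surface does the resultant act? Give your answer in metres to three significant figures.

γ = ρg = 1148 × 9.81 / 1000 = 11.26188 kN/m³.
With the apex down, the centroid sits h/3 = 2.27/3 = 0.756667 m below the base (the top edge), so the centroid depth is h_c = 4.1 + 0.756667 = 4.85667 m.
A = ½ × 2.6 × 2.27 = 2.951 m².
Resultant F = γ·h_c·A = 11.26188 × 4.85667 × 2.951 = 161.406 kN.
I_c = b·h³/36 = 2.6 × 2.27³/36 = 0.844789 m⁴.
Centre of pressure: y_p = y_c + I_c/(y_c·A) = 4.85667 + 0.844789/(4.85667 × 2.951) = 4.85667 + 0.0589441 = 4.91561 m along the plane.

h_p = 4.92 m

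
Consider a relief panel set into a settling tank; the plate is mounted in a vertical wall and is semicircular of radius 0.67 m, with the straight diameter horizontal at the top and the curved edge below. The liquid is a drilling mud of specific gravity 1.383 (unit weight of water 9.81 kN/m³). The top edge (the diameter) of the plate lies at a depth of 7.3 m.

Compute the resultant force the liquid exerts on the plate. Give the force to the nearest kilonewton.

F ≈ 73 kN

γ = 1.383 × 9.81 = 13.56723 kN/m³.
The centroid of a semicircle lies 4r/(3π) = 0.284357 m from the diameter, here below the top edge, so the centroid depth is h_c = 7.3 + 0.284357 = 7.58436 m.
A = πr²/2 = π × 0.67²/2 = 0.70513 m².
Resultant F = γ·h_c·A = 13.56723 × 7.58436 × 0.70513 = 72.557 kN.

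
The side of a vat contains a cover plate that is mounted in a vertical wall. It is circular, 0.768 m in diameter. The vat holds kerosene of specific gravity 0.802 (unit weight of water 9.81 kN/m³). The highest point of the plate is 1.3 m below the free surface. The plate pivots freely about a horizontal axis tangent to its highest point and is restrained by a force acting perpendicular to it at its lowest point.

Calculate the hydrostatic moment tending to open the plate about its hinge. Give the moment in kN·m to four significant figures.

M ≈ 2.491 kN·m

γ = 0.802 × 9.81 = 7.86762 kN/m³.
The centroid is at the centre, 0.384 m below the top of the plate, so the centroid depth is h_c = 1.3 + 0.384 = 1.684 m.
A = π(0.384)² = 0.463247 m².
Resultant F = γ·h_c·A = 7.86762 × 1.684 × 0.463247 = 6.13759 kN.
I_c = πr⁴/4 = π × 0.384⁴/4 = 0.0170771 m⁴.
Centre of pressure: y_p = y_c + I_c/(y_c·A) = 1.684 + 0.0170771/(1.684 × 0.463247) = 1.684 + 0.0218907 = 1.70589 m along the plane.
The resultant acts 0.384 + 0.0218907 = 0.405891 m (along the plate) below the hinge at the top edge, so the moment about the hinge is M = F × 0.405891 = 6.13759 × 0.405891 = 2.49119 kN·m.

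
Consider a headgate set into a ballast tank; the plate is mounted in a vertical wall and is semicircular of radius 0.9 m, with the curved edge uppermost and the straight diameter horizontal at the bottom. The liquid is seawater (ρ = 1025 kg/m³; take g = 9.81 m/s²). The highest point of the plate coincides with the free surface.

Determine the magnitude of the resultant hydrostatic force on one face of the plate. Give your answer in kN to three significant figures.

F ≈ 6.63 kN

γ = ρg = 1025 × 9.81 / 1000 = 10.05525 kN/m³.
The centroid lies 4r/(3π) = 0.381972 m above the diameter, so r − 4r/(3π) = 0.9 − 0.381972 = 0.518028 m below the topmost point, so the centroid depth is h_c = 0.518028 m.
A = πr²/2 = π × 0.9²/2 = 1.27235 m².
Resultant F = γ·h_c·A = 10.05525 × 0.518028 × 1.27235 = 6.62755 kN.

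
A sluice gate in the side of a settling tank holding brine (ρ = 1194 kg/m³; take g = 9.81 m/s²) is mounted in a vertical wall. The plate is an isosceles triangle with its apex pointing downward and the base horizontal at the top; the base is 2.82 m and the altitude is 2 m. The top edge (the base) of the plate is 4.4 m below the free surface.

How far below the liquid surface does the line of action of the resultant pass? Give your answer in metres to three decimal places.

h_p = 5.111 m

γ = ρg = 1194 × 9.81 / 1000 = 11.71314 kN/m³.
With the apex down, the centroid sits h/3 = 2/3 = 0.666667 m below the base (the top edge), so the centroid depth is h_c = 4.4 + 0.666667 = 5.06667 m.
A = ½ × 2.82 × 2 = 2.82 m².
Resultant F = γ·h_c·A = 11.71314 × 5.06667 × 2.82 = 167.357 kN.
I_c = b·h³/36 = 2.82 × 2³/36 = 0.626667 m⁴.
Centre of pressure: y_p = y_c + I_c/(y_c·A) = 5.06667 + 0.626667/(5.06667 × 2.82) = 5.06667 + 0.0438596 = 5.11053 m along the plane.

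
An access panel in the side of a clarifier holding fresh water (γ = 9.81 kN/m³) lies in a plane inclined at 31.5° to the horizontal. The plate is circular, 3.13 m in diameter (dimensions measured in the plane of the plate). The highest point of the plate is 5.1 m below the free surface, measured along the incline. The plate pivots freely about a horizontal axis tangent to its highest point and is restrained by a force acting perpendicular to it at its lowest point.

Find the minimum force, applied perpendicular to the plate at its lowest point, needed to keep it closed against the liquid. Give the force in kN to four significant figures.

γ = 9.81 kN/m³.
Let θ = 31.5° be the plate's angle to the horizontal; measure y along the incline from where the plane meets the free surface. Vertical depth h = y·sinθ with sinθ = 0.522499.
The centroid is at the centre, 1.565 m below the top of the plate, so y_c = 5.1 + 1.565 = 6.665 m and h_c = 6.665 × 0.522499 = 3.48246 m.
A = π(1.565)² = 7.69447 m².
Resultant F = γ·h_c·A = 9.81 × 3.48246 × 7.69447 = 262.866 kN.
I_c = πr⁴/4 = π × 1.565⁴/4 = 4.71137 m⁴.
Centre of pressure: y_p = y_c + I_c/(y_c·A) = 6.665 + 4.71137/(6.665 × 7.69447) = 6.665 + 0.0918689 = 6.75687 m along the plane.
The resultant acts 1.565 + 0.0918689 = 1.65687 m (along the plate) below the hinge at the top edge, so the moment about the hinge is M = F × 1.65687 = 262.866 × 1.65687 = 435.535 kN·m.
A normal force at the bottom, 3.13 m from the hinge, must supply this moment: P = 435.535/3.13 = 139.149 kN.

P ≈ 139.1 kN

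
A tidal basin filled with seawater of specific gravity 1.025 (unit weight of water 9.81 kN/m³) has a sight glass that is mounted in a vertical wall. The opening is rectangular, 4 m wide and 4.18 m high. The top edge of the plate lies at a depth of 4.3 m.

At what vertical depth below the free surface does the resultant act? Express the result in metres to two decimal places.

h_p = 6.62 m

γ = 1.025 × 9.81 = 10.05525 kN/m³.
The centroid lies 4.18/2 = 2.09 m below the top edge, so the centroid depth is h_c = 4.3 + 2.09 = 6.39 m.
A = 4 × 4.18 = 16.72 m².
Resultant F = γ·h_c·A = 10.05525 × 6.39 × 16.72 = 1074.31 kN.
I_c = b·h³/12 = 4 × 4.18³/12 = 24.3449 m⁴.
Centre of pressure: y_p = y_c + I_c/(y_c·A) = 6.39 + 24.3449/(6.39 × 16.72) = 6.39 + 0.227861 = 6.61786 m along the plane.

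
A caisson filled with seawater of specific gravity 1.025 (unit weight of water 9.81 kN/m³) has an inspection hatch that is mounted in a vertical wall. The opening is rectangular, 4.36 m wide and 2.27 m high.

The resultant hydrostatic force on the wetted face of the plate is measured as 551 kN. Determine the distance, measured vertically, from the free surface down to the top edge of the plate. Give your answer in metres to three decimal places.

γ = 1.025 × 9.81 = 10.05525 kN/m³.
A = 4.36 × 2.27 = 9.8972 m².
From F = γ·h_c·A, the centroid depth is h_c = 551/(10.05525 × 9.8972) = 5.53664 m.
The centroid lies 2.27/2 = 1.135 m below the top edge, so the top edge sits at h_top = 5.53664 − 1.135 = 4.40164 m below the surface.

d_top ≈ 4.402 m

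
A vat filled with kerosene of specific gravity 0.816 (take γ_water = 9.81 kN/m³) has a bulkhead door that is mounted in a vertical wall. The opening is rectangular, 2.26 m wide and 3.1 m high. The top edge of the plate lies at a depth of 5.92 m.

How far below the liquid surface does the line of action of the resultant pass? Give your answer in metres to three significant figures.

γ = 0.816 × 9.81 = 8.00496 kN/m³.
The centroid lies 3.1/2 = 1.55 m below the top edge, so the centroid depth is h_c = 5.92 + 1.55 = 7.47 m.
A = 2.26 × 3.1 = 7.006 m².
Resultant F = γ·h_c·A = 8.00496 × 7.47 × 7.006 = 418.938 kN.
I_c = b·h³/12 = 2.26 × 3.1³/12 = 5.61064 m⁴.
Centre of pressure: y_p = y_c + I_c/(y_c·A) = 7.47 + 5.61064/(7.47 × 7.006) = 7.47 + 0.107207 = 7.57721 m along the plane.

h_p = 7.58 m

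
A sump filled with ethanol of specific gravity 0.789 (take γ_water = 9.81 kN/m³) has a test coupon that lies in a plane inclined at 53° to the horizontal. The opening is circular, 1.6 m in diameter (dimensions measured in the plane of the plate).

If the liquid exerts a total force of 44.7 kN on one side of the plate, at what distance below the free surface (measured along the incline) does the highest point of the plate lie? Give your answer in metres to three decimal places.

y_top ≈ 2.797 m

γ = 0.789 × 9.81 = 7.74009 kN/m³.
A = π(0.8)² = 2.01062 m².
From F = γ·h_c·A, the centroid depth is h_c = 44.7/(7.74009 × 2.01062) = 2.87231 m.
Let θ = 53° be the plate's angle to the horizontal; measure y along the incline from where the plane meets the free surface. Vertical depth h = y·sinθ with sinθ = 0.798636.
Along the incline, y_c = h_c/sinθ = 2.87231/0.798636 = 3.59652 m.
The centroid is at the centre, 0.8 m below the top of the plate, so the highest point sits at y_top = 3.59652 − 0.8 = 2.79652 m along the incline.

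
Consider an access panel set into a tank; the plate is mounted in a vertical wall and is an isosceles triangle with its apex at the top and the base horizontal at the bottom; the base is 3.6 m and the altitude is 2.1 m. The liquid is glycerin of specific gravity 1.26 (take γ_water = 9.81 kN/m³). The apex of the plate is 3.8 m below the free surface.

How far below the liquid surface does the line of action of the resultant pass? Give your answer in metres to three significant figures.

γ = 1.26 × 9.81 = 12.3606 kN/m³.
With the apex up, the centroid sits 2h/3 = 2 × 2.1/3 = 1.4 m below the apex, so the centroid depth is h_c = 3.8 + 1.4 = 5.2 m.
A = ½ × 3.6 × 2.1 = 3.78 m².
Resultant F = γ·h_c·A = 12.3606 × 5.2 × 3.78 = 242.96 kN.
I_c = b·h³/36 = 3.6 × 2.1³/36 = 0.9261 m⁴.
Centre of pressure: y_p = y_c + I_c/(y_c·A) = 5.2 + 0.9261/(5.2 × 3.78) = 5.2 + 0.0471154 = 5.24712 m along the plane.

h_p = 5.25 m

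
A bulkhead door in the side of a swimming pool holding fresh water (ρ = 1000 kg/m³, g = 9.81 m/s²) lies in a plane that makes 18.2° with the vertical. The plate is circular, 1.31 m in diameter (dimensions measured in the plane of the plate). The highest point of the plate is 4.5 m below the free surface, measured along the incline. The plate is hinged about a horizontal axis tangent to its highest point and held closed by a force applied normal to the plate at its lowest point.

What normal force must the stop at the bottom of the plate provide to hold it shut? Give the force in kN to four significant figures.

γ = ρg = 1000 × 9.81 = 9810 N/m³ = 9.81 kN/m³.
The plate makes 18.2° with the vertical, i.e. θ = 90° − 18.2° = 71.8° to the horizontal. Measuring y along the incline from the free-surface line, vertical depth h = y·sinθ with sinθ = 0.949972.
The centroid is at the centre, 0.655 m below the top of the plate, so y_c = 4.5 + 0.655 = 5.155 m and h_c = 5.155 × 0.949972 = 4.89711 m.
A = π(0.655)² = 1.34782 m².
Resultant F = γ·h_c·A = 9.81 × 4.89711 × 1.34782 = 64.7501 kN.
I_c = πr⁴/4 = π × 0.655⁴/4 = 0.144562 m⁴.
Centre of pressure: y_p = y_c + I_c/(y_c·A) = 5.155 + 0.144562/(5.155 × 1.34782) = 5.155 + 0.0208062 = 5.17581 m along the plane.
The resultant acts 0.655 + 0.0208062 = 0.675806 m (along the plate) below the hinge at the top edge, so the moment about the hinge is M = F × 0.675806 = 64.7501 × 0.675806 = 43.7585 kN·m.
A normal force at the bottom, 1.31 m from the hinge, must supply this moment: P = 43.7585/1.31 = 33.4034 kN.

P ≈ 33.40 kN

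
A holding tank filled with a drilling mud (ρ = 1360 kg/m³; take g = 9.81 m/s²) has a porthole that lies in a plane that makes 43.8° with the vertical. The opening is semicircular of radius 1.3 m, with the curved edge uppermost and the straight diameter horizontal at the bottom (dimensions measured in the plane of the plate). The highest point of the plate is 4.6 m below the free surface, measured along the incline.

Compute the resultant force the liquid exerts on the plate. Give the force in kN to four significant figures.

F ≈ 136.7 kN

γ = ρg = 1360 × 9.81 / 1000 = 13.3416 kN/m³.
The plate makes 43.8° with the vertical, i.e. θ = 90° − 43.8° = 46.2° to the horizontal. Measuring y along the incline from the free-surface line, vertical depth h = y·sinθ with sinθ = 0.721760.
The centroid lies 4r/(3π) = 0.551737 m above the diameter, so r − 4r/(3π) = 1.3 − 0.551737 = 0.748263 m below the topmost point, so y_c = 4.6 + 0.748263 = 5.34826 m and h_c = 5.34826 × 0.721760 = 3.86016 m.
A = πr²/2 = π × 1.3²/2 = 2.65465 m².
Resultant F = γ·h_c·A = 13.3416 × 3.86016 × 2.65465 = 136.716 kN.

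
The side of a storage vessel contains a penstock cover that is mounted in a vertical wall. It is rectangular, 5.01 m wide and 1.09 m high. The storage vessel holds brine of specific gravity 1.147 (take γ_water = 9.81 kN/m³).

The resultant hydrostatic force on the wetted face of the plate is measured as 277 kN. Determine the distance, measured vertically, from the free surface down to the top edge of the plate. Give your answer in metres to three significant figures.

γ = 1.147 × 9.81 = 11.25207 kN/m³.
A = 5.01 × 1.09 = 5.4609 m².
From F = γ·h_c·A, the centroid depth is h_c = 277/(11.25207 × 5.4609) = 4.50799 m.
The centroid lies 1.09/2 = 0.545 m below the top edge, so the top edge sits at h_top = 4.50799 − 0.545 = 3.96299 m below the surface.

d_top ≈ 3.96 m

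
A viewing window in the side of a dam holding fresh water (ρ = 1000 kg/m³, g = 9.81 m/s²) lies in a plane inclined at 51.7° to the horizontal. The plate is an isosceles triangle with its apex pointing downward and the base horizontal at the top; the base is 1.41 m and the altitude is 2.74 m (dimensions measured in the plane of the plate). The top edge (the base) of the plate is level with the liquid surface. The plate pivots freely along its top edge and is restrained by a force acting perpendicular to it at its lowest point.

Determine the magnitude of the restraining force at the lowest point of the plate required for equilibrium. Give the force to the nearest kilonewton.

P ≈ 7 kN

γ = ρg = 1000 × 9.81 = 9810 N/m³ = 9.81 kN/m³.
Let θ = 51.7° be the plate's angle to the horizontal; measure y along the incline from where the plane meets the free surface. Vertical depth h = y·sinθ with sinθ = 0.784776.
With the apex down, the centroid sits h/3 = 2.74/3 = 0.913333 m below the base (the top edge), so y_c = 0.913333 m and h_c = 0.913333 × 0.784776 = 0.716762 m.
A = ½ × 1.41 × 2.74 = 1.9317 m².
Resultant F = γ·h_c·A = 9.81 × 0.716762 × 1.9317 = 13.5826 kN.
I_c = b·h³/36 = 1.41 × 2.74³/36 = 0.805691 m⁴.
Centre of pressure: y_p = y_c + I_c/(y_c·A) = 0.913333 + 0.805691/(0.913333 × 1.9317) = 0.913333 + 0.456667 = 1.37 m along the plane.
The resultant acts 0.913333 + 0.456667 = 1.37 m (along the plate) below the hinge at the top edge, so the moment about the hinge is M = F × 1.37 = 13.5826 × 1.37 = 18.6082 kN·m.
A normal force at the bottom, 2.74 m from the hinge, must supply this moment: P = 18.6082/2.74 = 6.79131 kN.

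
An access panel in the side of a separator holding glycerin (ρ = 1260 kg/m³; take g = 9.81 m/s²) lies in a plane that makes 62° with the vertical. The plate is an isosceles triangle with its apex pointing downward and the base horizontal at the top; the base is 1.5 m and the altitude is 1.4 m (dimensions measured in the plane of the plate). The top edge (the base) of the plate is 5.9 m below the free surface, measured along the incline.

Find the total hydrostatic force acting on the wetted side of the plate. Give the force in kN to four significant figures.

γ = ρg = 1260 × 9.81 / 1000 = 12.3606 kN/m³.
The plate makes 62° with the vertical, i.e. θ = 90° − 62° = 28° to the horizontal. Measuring y along the incline from the free-surface line, vertical depth h = y·sinθ with sinθ = 0.469472.
With the apex down, the centroid sits h/3 = 1.4/3 = 0.466667 m below the base (the top edge), so y_c = 5.9 + 0.466667 = 6.36667 m and h_c = 6.36667 × 0.469472 = 2.98897 m.
A = ½ × 1.5 × 1.4 = 1.05 m².
Resultant F = γ·h_c·A = 12.3606 × 2.98897 × 1.05 = 38.7927 kN.

F ≈ 38.79 kN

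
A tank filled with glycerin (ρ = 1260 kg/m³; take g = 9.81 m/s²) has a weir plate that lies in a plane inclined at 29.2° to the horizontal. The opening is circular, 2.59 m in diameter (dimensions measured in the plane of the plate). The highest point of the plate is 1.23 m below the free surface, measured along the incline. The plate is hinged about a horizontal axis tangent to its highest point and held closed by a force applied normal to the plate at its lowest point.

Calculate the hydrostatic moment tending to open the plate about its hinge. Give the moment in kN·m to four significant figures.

γ = ρg = 1260 × 9.81 / 1000 = 12.3606 kN/m³.
Let θ = 29.2° be the plate's angle to the horizontal; measure y along the incline from where the plane meets the free surface. Vertical depth h = y·sinθ with sinθ = 0.487860.
The centroid is at the centre, 1.295 m below the top of the plate, so y_c = 1.23 + 1.295 = 2.525 m and h_c = 2.525 × 0.487860 = 1.23185 m.
A = π(1.295)² = 5.26853 m².
Resultant F = γ·h_c·A = 12.3606 × 1.23185 × 5.26853 = 80.2208 kN.
I_c = πr⁴/4 = π × 1.295⁴/4 = 2.20886 m⁴.
Centre of pressure: y_p = y_c + I_c/(y_c·A) = 2.525 + 2.20886/(2.525 × 5.26853) = 2.525 + 0.166042 = 2.69104 m along the plane.
The resultant acts 1.295 + 0.166042 = 1.46104 m (along the plate) below the hinge at the top edge, so the moment about the hinge is M = F × 1.46104 = 80.2208 × 1.46104 = 117.206 kN·m.

M ≈ 117.2 kN·m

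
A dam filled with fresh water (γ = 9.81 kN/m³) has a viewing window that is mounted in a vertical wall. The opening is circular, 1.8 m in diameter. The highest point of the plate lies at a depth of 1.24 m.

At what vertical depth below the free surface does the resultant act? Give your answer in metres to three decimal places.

γ = 9.81 kN/m³.
The centroid is at the centre, 0.9 m below the top of the plate, so the centroid depth is h_c = 1.24 + 0.9 = 2.14 m.
A = π(0.9)² = 2.54469 m².
Resultant F = γ·h_c·A = 9.81 × 2.14 × 2.54469 = 53.4217 kN.
I_c = πr⁴/4 = π × 0.9⁴/4 = 0.5153 m⁴.
Centre of pressure: y_p = y_c + I_c/(y_c·A) = 2.14 + 0.5153/(2.14 × 2.54469) = 2.14 + 0.0946262 = 2.23463 m along the plane.

h_p = 2.235 m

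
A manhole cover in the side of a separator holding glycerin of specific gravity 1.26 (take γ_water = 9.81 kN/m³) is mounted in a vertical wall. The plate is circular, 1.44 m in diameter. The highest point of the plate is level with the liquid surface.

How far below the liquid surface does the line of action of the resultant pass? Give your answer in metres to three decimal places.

γ = 1.26 × 9.81 = 12.3606 kN/m³.
The centroid is at the centre, 0.72 m below the top of the plate, so the centroid depth is h_c = 0.72 m.
A = π(0.72)² = 1.6286 m².
Resultant F = γ·h_c·A = 12.3606 × 0.72 × 1.6286 = 14.4939 kN.
I_c = πr⁴/4 = π × 0.72⁴/4 = 0.211067 m⁴.
Centre of pressure: y_p = y_c + I_c/(y_c·A) = 0.72 + 0.211067/(0.72 × 1.6286) = 0.72 + 0.18 = 0.9 m along the plane.

h_p = 0.900 m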